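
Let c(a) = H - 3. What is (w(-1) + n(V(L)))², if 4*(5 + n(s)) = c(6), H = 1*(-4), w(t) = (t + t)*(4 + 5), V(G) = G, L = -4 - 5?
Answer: 9801/16 ≈ 612.56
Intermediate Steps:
L = -9
w(t) = 18*t (w(t) = (2*t)*9 = 18*t)
H = -4
c(a) = -7 (c(a) = -4 - 3 = -7)
n(s) = -27/4 (n(s) = -5 + (¼)*(-7) = -5 - 7/4 = -27/4)
(w(-1) + n(V(L)))² = (18*(-1) - 27/4)² = (-18 - 27/4)² = (-99/4)² = 9801/16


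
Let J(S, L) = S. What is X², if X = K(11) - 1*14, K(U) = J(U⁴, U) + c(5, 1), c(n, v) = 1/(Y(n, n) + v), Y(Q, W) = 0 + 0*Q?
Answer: 213978384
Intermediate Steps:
Y(Q, W) = 0 (Y(Q, W) = 0 + 0 = 0)
c(n, v) = 1/v (c(n, v) = 1/(0 + v) = 1/v)
K(U) = 1 + U⁴ (K(U) = U⁴ + 1/1 = U⁴ + 1 = 1 + U⁴)
X = 14628 (X = (1 + 11⁴) - 1*14 = (1 + 14641) - 14 = 14642 - 14 = 14628)
X² = 14628² = 213978384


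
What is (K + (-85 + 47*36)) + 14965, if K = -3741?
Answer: 12831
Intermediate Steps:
(K + (-85 + 47*36)) + 14965 = (-3741 + (-85 + 47*36)) + 14965 = (-3741 + (-85 + 1692)) + 14965 = (-3741 + 1607) + 14965 = -2134 + 14965 = 12831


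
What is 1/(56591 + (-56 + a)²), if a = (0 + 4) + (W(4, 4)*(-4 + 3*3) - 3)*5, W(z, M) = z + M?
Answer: 1/74280 ≈ 1.3463e-5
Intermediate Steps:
W(z, M) = M + z
a = 189 (a = (0 + 4) + ((4 + 4)*(-4 + 3*3) - 3)*5 = 4 + (8*(-4 + 9) - 3)*5 = 4 + (8*5 - 3)*5 = 4 + (40 - 3)*5 = 4 + 37*5 = 4 + 185 = 189)
1/(56591 + (-56 + a)²) = 1/(56591 + (-56 + 189)²) = 1/(56591 + 133²) = 1/(56591 + 17689) = 1/74280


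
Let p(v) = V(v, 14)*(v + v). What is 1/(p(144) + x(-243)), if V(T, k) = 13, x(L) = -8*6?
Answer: 1/3696 ≈ 0.00027056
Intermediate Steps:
x(L) = -48
p(v) = 26*v (p(v) = 13*(v + v) = 13*(2*v) = 26*v)
1/(p(144) + x(-243)) = 1/(26*144 - 48) = 1/(3744 - 48) = 1/3696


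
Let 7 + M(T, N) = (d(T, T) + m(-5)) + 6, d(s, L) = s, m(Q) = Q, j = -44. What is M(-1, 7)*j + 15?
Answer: 323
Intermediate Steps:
M(T, N) = -6 + T (M(T, N) = -7 + ((T - 5) + 6) = -7 + ((-5 + T) + 6) = -7 + (1 + T) = -6 + T)
M(-1, 7)*j + 15 = (-6 - 1)*(-44) + 15 = -7*(-44) + 15 = 308 + 15 = 323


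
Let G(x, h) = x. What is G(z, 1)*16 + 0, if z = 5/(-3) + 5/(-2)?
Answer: -200/3 ≈ -66.667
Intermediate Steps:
z = -25/6 (z = 5*(-1/3) + 5*(-1/2) = -5/3 - 5/2 = -25/6 ≈ -4.1667)
G(z, 1)*16 + 0 = -25/6*16 + 0 = -200/3 + 0 = -200/3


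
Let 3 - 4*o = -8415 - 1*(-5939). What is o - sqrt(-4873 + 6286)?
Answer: 2479/4 - 3*sqrt(157) ≈ 582.16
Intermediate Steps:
o = 2479/4 (o = 3/4 - (-8415 - 1*(-5939))/4 = 3/4 - (-8415 + 5939)/4 = 3/4 - 1/4*(-2476) = 3/4 + 619 = 2479/4 ≈ 619.75)
o - sqrt(-4873 + 6286) = 2479/4 - sqrt(-4873 + 6286) = 2479/4 - sqrt(1413) = 2479/4 - 3*sqrt(157)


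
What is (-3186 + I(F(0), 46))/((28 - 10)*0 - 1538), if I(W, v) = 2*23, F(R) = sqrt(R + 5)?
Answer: 1570/769 ≈ 2.0416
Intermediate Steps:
F(R) = sqrt(5 + R)
I(W, v) = 46
(-3186 + I(F(0), 46))/((28 - 10)*0 - 1538) = (-3186 + 46)/((28 - 10)*0 - 1538) = -3140/(18*0 - 1538) = -3140/(0 - 1538) = -3140/(-1538) = -3140*(-1/1538) = 1570/769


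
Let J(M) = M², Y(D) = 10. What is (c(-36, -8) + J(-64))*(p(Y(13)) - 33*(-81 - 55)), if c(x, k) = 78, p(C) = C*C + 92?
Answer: 19534320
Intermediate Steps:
p(C) = 92 + C² (p(C) = C² + 92 = 92 + C²)
(c(-36, -8) + J(-64))*(p(Y(13)) - 33*(-81 - 55)) = (78 + (-64)²)*((92 + 10²) - 33*(-81 - 55)) = (78 + 4096)*((92 + 100) - 33*(-136)) = 4174*(192 + 4488) = 4174*4680 = 19534320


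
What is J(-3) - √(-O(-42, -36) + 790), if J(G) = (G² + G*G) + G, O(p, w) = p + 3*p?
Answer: 15 - √958 ≈ -15.952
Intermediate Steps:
O(p, w) = 4*p
J(G) = G + 2*G² (J(G) = (G² + G²) + G = 2*G² + G = G + 2*G²)
J(-3) - √(-O(-42, -36) + 790) = -3*(1 + 2*(-3)) - √(-4*(-42) + 790) = -3*(1 - 6) - √(-1*(-168) + 790) = -3*(-5) - √(168 + 790) = 15 - √958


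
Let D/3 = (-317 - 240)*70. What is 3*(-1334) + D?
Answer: -120972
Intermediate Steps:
D = -116970 (D = 3*((-317 - 240)*70) = 3*(-557*70) = 3*(-38990) = -116970)
3*(-1334) + D = 3*(-1334) - 116970 = -4002 - 116970 = -120972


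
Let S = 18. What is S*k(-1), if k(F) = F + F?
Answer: -36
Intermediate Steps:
k(F) = 2*F
S*k(-1) = 18*(2*(-1)) = 18*(-2) = -36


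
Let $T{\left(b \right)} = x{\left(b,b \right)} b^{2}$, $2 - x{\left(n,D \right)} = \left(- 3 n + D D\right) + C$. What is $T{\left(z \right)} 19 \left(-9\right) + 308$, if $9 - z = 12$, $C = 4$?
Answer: $31088$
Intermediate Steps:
$x{\left(n,D \right)} = -2 - D^{2} + 3 n$ ($x{\left(n,D \right)} = 2 - \left(\left(- 3 n + D D\right) + 4\right) = 2 - \left(\left(- 3 n + D^{2}\right) + 4\right) = 2 - \left(\left(D^{2} - 3 n\right) + 4\right) = 2 - \left(4 + D^{2} - 3 n\right) = -2 - D^{2} + 3 n$)
$z = -3$ ($z = 9 - 12 = -3$)
$T{\left(b \right)} = b^{2} \left(-2 - b^{2} + 3 b\right)$ ($T{\left(b \right)} = \left(-2 - b^{2} + 3 b\right) b^{2} = b^{2} \left(-2 - b^{2} + 3 b\right)$)
$T{\left(z \right)} 19 \left(-9\right) + 308 = \left(-3\right)^{2} \left(-2 - \left(-3\right)^{2} + 3 \left(-3\right)\right) 19 \left(-9\right) + 308 = 9 \left(-2 - 9 - 9\right) \left(-171\right) + 308 = 9 \left(-20\right) \left(-171\right) + 308 = \left(-180\right) \left(-171\right) + 308 = 30780 + 308 = 31088$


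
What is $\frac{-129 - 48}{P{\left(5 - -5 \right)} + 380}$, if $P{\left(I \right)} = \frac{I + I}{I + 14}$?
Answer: $- \frac{1062}{2285} \approx -0.46477$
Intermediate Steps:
$P{\left(I \right)} = \frac{2 I}{14 + I}$
$\frac{-129 - 48}{P{\left(5 - -5 \right)} + 380} = \frac{-129 - 48}{\frac{2 \left(5 - -5\right)}{14 + \left(5 - -5\right)} + 380} = - \frac{177}{\frac{2 \left(5 + 5\right)}{14 + \left(5 + 5\right)} + 380} = - \frac{177}{2 \cdot 10 \frac{1}{14 + 10} + 380} = - \frac{177}{2 \cdot 10 \cdot \frac{1}{24} + 380} = - \frac{177}{\frac{5}{6} + 380} = - \frac{177}{\frac{2285}{6}} = \left(-177\right) \frac{6}{2285} = - \frac{1062}{2285}$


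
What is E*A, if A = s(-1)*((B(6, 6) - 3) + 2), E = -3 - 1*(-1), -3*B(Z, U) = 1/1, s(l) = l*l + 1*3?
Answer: 32/3 ≈ 10.667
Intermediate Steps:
s(l) = 3 + l**2 (s(l) = l**2 + 3 = 3 + l**2)
B(Z, U) = -1/3 (B(Z, U) = -1/3/1 = -1/3*1 = -1/3)
E = -2 (E = -3 + 1 = -2)
A = -16/3 (A = (3 + (-1)**2)*((-1/3 - 3) + 2) = (3 + 1)*(-10/3 + 2) = 4*(-4/3) = -16/3 ≈ -5.3333)
E*A = -2*(-16/3) = 32/3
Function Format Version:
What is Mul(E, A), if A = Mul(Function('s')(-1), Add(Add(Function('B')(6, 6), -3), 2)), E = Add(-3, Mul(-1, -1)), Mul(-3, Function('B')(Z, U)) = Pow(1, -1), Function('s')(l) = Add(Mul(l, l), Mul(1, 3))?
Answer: Rational(32, 3) ≈ 10.667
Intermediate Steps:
Function('s')(l) = Add(3, Pow(l, 2)) (Function('s')(l) = Add(Pow(l, 2), 3) = Add(3, Pow(l, 2)))
Function('B')(Z, U) = Rational(-1, 3) (Function('B')(Z, U) = Mul(Rational(-1, 3), Pow(1, -1)) = Mul(Rational(-1, 3), 1) = Rational(-1, 3))
E = -2 (E = Add(-3, 1) = -2)
A = Rational(-16, 3) (A = Mul(Add(3, Pow(-1, 2)), Add(Add(Rational(-1, 3), -3), 2)) = Mul(Add(3, 1), Add(Rational(-10, 3), 2)) = Mul(4, Rational(-4, 3)) = Rational(-16, 3) ≈ -5.3333)
Mul(E, A) = Mul(-2, Rational(-16, 3)) = Rational(32, 3)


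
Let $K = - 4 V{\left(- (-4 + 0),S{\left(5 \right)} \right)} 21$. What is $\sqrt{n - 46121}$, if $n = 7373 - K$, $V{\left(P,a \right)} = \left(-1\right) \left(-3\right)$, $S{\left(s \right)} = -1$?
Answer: $4 i \sqrt{2406} \approx 196.2 i$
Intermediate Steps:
$V{\left(P,a \right)} = 3$
$K = -252$ ($K = \left(-4\right) 3 \cdot 21 = \left(-12\right) 21 = -252$)
$n = 7625$ ($n = 7373 - -252 = 7373 + 252 = 7625$)
$\sqrt{n - 46121} = \sqrt{7625 - 46121} = \sqrt{-38496} = 4 i \sqrt{2406}$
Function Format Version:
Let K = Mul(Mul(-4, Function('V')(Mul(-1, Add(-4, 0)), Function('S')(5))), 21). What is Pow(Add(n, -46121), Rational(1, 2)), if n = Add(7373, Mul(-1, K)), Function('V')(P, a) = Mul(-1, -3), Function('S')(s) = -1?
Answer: Mul(4, I, Pow(2406, Rational(1, 2))) ≈ Mul(196.20, I)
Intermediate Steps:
Function('V')(P, a) = 3
K = -252 (K = Mul(Mul(-4, 3), 21) = Mul(-12, 21) = -252)
n = 7625 (n = Add(7373, Mul(-1, -252)) = Add(7373, 252) = 7625)
Pow(Add(n, -46121), Rational(1, 2)) = Pow(Add(7625, -46121), Rational(1, 2)) = Pow(-38496, Rational(1, 2)) = Mul(4, I, Pow(2406, Rational(1, 2)))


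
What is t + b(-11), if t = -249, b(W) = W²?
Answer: -128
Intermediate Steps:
t + b(-11) = -249 + (-11)² = -249 + 121 = -128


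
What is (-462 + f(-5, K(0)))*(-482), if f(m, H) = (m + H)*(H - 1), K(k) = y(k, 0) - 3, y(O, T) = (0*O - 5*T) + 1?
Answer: 212562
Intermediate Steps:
y(O, T) = 1 - 5*T (y(O, T) = (0 - 5*T) + 1 = -5*T + 1 = 1 - 5*T)
K(k) = -2 (K(k) = (1 - 5*0) - 3 = (1 + 0) - 3 = 1 - 3 = -2)
f(m, H) = (-1 + H)*(H + m) (f(m, H) = (H + m)*(-1 + H) = (-1 + H)*(H + m))
(-462 + f(-5, K(0)))*(-482) = (-462 + ((-2)² - 1*(-2) - 1*(-5) - 2*(-5)))*(-482) = (-462 + (4 + 2 + 5 + 10))*(-482) = (-462 + 21)*(-482) = -441*(-482) = 212562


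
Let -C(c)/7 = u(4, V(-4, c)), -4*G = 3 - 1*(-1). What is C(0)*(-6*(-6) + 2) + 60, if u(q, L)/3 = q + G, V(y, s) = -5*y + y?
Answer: -2334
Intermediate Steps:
V(y, s) = -4*y
G = -1 (G = -(3 - 1*(-1))/4 = -(3 + 1)/4 = -¼*4 = -1)
u(q, L) = -3 + 3*q (u(q, L) = 3*(q - 1) = 3*(-1 + q) = -3 + 3*q)
C(c) = -63 (C(c) = -7*(-3 + 3*4) = -7*(-3 + 12) = -7*9 = -63)
C(0)*(-6*(-6) + 2) + 60 = -63*(-6*(-6) + 2) + 60 = -63*(36 + 2) + 60 = -63*38 + 60 = -2394 + 60 = -2334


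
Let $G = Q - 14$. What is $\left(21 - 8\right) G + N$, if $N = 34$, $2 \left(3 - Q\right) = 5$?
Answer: $- \frac{283}{2} \approx -141.5$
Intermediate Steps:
$Q = \frac{1}{2}$ ($Q = 3 - \frac{5}{2} = \frac{1}{2} \approx 0.5$)
$G = - \frac{27}{2}$ ($G = \frac{1}{2} - 14 = - \frac{27}{2} \approx -13.5$)
$\left(21 - 8\right) G + N = \left(21 - 8\right) \left(- \frac{27}{2}\right) + 34 = 13 \left(- \frac{27}{2}\right) + 34 = - \frac{351}{2} + 34 = - \frac{283}{2}$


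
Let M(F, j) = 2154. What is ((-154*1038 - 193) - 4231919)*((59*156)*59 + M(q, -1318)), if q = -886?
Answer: -2394454853160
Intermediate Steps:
((-154*1038 - 193) - 4231919)*((59*156)*59 + M(q, -1318)) = ((-154*1038 - 193) - 4231919)*((59*156)*59 + 2154) = ((-159852 - 193) - 4231919)*(9204*59 + 2154) = (-160045 - 4231919)*(543036 + 2154) = -4391964*545190 = -2394454853160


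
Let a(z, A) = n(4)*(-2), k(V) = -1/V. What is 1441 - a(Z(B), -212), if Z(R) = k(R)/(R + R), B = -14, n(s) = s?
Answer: 1449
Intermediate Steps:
Z(R) = -1/(2*R**2) (Z(R) = (-1/R)/(R + R) = (-1/R)/((2*R)) = (-1/R)*(1/(2*R)) = -1/(2*R**2))
a(z, A) = -8 (a(z, A) = 4*(-2) = -8)
1441 - a(Z(B), -212) = 1441 - 1*(-8) = 1441 + 8 = 1449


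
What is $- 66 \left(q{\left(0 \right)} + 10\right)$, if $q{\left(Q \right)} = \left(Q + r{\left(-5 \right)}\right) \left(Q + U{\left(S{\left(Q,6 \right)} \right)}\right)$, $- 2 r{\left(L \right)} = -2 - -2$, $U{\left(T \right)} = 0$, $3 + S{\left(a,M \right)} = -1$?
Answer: $-660$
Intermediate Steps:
$S{\left(a,M \right)} = -4$ ($S{\left(a,M \right)} = -3 - 1 = -4$)
$r{\left(L \right)} = 0$ ($r{\left(L \right)} = - \frac{-2 - -2}{2} = - \frac{-2 + 2}{2} = \left(- \frac{1}{2}\right) 0 = 0$)
$q{\left(Q \right)} = Q^{2}$ ($q{\left(Q \right)} = \left(Q + 0\right) \left(Q + 0\right) = Q Q = Q^{2}$)
$- 66 \left(q{\left(0 \right)} + 10\right) = - 66 \left(0^{2} + 10\right) = - 66 \left(0 + 10\right) = \left(-66\right) 10 = -660$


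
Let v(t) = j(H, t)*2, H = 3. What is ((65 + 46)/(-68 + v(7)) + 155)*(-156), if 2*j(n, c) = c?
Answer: -1457664/61 ≈ -23896.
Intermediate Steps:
j(n, c) = c/2
v(t) = t (v(t) = (t/2)*2 = t)
((65 + 46)/(-68 + v(7)) + 155)*(-156) = ((65 + 46)/(-68 + 7) + 155)*(-156) = (111/(-61) + 155)*(-156) = (111*(-1/61) + 155)*(-156) = (-111/61 + 155)*(-156) = (9344/61)*(-156) = -1457664/61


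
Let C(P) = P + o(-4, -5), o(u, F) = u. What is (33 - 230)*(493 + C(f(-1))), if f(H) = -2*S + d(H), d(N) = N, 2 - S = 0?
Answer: -95348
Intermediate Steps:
S = 2 (S = 2 - 1*0 = 2 + 0 = 2)
f(H) = -4 + H (f(H) = -2*2 + H = -4 + H)
C(P) = -4 + P (C(P) = P - 4 = -4 + P)
(33 - 230)*(493 + C(f(-1))) = (33 - 230)*(493 + (-4 + (-4 - 1))) = -197*(493 + (-4 - 5)) = -197*(493 - 9) = -197*484 = -95348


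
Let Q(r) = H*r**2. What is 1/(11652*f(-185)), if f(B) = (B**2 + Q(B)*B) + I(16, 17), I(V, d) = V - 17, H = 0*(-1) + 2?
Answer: -1/147153410952 ≈ -6.7956e-12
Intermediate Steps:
H = 2 (H = 0 + 2 = 2)
I(V, d) = -17 + V
Q(r) = 2*r**2
f(B) = -1 + B**2 + 2*B**3 (f(B) = (B**2 + (2*B**2)*B) + (-17 + 16) = (B**2 + 2*B**3) - 1 = -1 + B**2 + 2*B**3)
1/(11652*f(-185)) = 1/(11652*(-1 + (-185)**2 + 2*(-185)**3)) = 1/(11652*(-1 + 34225 + 2*(-6331625))) = 1/(11652*(-1 + 34225 - 12663250)) = (1/11652)/(-12629026) = (1/11652)*(-1/12629026) = -1/147153410952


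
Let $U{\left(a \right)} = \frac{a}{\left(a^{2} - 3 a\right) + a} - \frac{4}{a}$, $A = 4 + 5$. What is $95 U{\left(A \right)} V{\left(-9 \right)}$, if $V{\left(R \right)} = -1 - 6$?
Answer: $\frac{1805}{9} \approx 200.56$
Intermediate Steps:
$V{\left(R \right)} = -7$ ($V{\left(R \right)} = -1 - 6 = -7$)
$A = 9$
$U{\left(a \right)} = - \frac{4}{a} + \frac{a}{a^{2} - 2 a}$ ($U{\left(a \right)} = \frac{a}{a^{2} - 2 a} - \frac{4}{a} = - \frac{4}{a} + \frac{a}{a^{2} - 2 a}$)
$95 U{\left(A \right)} V{\left(-9 \right)} = 95 \frac{8 - 27}{9 \left(-2 + 9\right)} \left(-7\right) = 95 \frac{8 - 27}{9 \cdot 7} \left(-7\right) = 95 \cdot \frac{1}{9} \cdot \frac{1}{7} \left(-19\right) \left(-7\right) = 95 \left(- \frac{19}{63}\right) \left(-7\right) = \left(- \frac{1805}{63}\right) \left(-7\right) = \frac{1805}{9}$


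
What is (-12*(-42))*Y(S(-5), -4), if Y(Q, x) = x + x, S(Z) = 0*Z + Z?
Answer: -4032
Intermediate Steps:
S(Z) = Z (S(Z) = 0 + Z = Z)
Y(Q, x) = 2*x
(-12*(-42))*Y(S(-5), -4) = (-12*(-42))*(2*(-4)) = 504*(-8) = -4032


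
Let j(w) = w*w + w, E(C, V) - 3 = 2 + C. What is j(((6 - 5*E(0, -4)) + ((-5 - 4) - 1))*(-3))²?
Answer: 58614336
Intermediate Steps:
E(C, V) = 5 + C (E(C, V) = 3 + (2 + C) = 5 + C)
j(w) = w + w² (j(w) = w² + w = w + w²)
j(((6 - 5*E(0, -4)) + ((-5 - 4) - 1))*(-3))² = ((((6 - 5*(5 + 0)) + ((-5 - 4) - 1))*(-3))*(1 + ((6 - 5*(5 + 0)) + ((-5 - 4) - 1))*(-3)))² = ((((6 - 5*5) + (-9 - 1))*(-3))*(1 + ((6 - 5*5) + (-9 - 1))*(-3)))² = ((((6 - 25) - 10)*(-3))*(1 + ((6 - 25) - 10)*(-3)))² = (((-19 - 10)*(-3))*(1 + (-19 - 10)*(-3)))² = ((-29*(-3))*(1 - 29*(-3)))² = (87*(1 + 87))² = (87*88)² = 7656² = 58614336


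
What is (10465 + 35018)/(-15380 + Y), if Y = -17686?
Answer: -15161/11022 ≈ -1.3755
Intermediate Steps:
(10465 + 35018)/(-15380 + Y) = (10465 + 35018)/(-15380 - 17686) = 45483/(-33066) = 45483*(-1/33066) = -15161/11022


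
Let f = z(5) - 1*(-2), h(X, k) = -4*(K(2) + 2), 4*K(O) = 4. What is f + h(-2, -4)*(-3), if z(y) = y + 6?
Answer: 49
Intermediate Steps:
z(y) = 6 + y
K(O) = 1 (K(O) = (¼)*4 = 1)
h(X, k) = -12 (h(X, k) = -4*(1 + 2) = -4*3 = -12)
f = 13 (f = (6 + 5) - 1*(-2) = 11 + 2 = 13)
f + h(-2, -4)*(-3) = 13 - 12*(-3) = 13 + 36 = 49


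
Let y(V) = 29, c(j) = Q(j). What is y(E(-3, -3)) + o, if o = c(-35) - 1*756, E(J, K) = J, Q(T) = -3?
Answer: -730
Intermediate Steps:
c(j) = -3
o = -759 (o = -3 - 1*756 = -3 - 756 = -759)
y(E(-3, -3)) + o = 29 - 759 = -730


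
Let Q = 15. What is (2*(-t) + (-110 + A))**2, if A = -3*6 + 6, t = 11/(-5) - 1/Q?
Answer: 3104644/225 ≈ 13798.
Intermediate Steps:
t = -34/15 (t = 11/(-5) - 1/15 = 11*(-1/5) - 1*1/15 = -11/5 - 1/15 = -34/15 ≈ -2.2667)
A = -12 (A = -18 + 6 = -12)
(2*(-t) + (-110 + A))**2 = (2*(-1*(-34/15)) + (-110 - 12))**2 = (2*(34/15) - 122)**2 = (68/15 - 122)**2 = (-1762/15)**2 = 3104644/225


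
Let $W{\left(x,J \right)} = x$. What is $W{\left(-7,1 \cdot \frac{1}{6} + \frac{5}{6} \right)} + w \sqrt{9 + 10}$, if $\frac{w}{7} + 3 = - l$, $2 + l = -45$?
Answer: $-7 + 308 \sqrt{19} \approx 1335.5$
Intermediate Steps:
$l = -47$ ($l = -2 - 45 = -47$)
$w = 308$ ($w = -21 + 7 \left(\left(-1\right) \left(-47\right)\right) = -21 + 7 \cdot 47 = -21 + 329 = 308$)
$W{\left(-7,1 \cdot \frac{1}{6} + \frac{5}{6} \right)} + w \sqrt{9 + 10} = -7 + 308 \sqrt{9 + 10} = -7 + 308 \sqrt{19}$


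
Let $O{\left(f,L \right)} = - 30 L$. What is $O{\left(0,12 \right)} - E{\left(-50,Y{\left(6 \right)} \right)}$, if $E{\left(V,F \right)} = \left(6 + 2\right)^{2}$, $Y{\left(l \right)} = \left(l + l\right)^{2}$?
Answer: $-424$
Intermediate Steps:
$Y{\left(l \right)} = 4 l^{2}$ ($Y{\left(l \right)} = \left(2 l\right)^{2} = 4 l^{2}$)
$E{\left(V,F \right)} = 64$ ($E{\left(V,F \right)} = 8^{2} = 64$)
$O{\left(0,12 \right)} - E{\left(-50,Y{\left(6 \right)} \right)} = \left(-30\right) 12 - 64 = -360 - 64 = -424$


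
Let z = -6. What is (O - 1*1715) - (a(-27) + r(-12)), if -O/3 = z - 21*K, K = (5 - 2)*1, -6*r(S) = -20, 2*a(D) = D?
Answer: -8987/6 ≈ -1497.8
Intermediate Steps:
a(D) = D/2
r(S) = 10/3 (r(S) = -⅙*(-20) = 10/3)
K = 3 (K = 3*1 = 3)
O = 207 (O = -3*(-6 - 21*3) = -3*(-6 - 63) = -3*(-69) = 207)
(O - 1*1715) - (a(-27) + r(-12)) = (207 - 1*1715) - ((½)*(-27) + 10/3) = (207 - 1715) - (-27/2 + 10/3) = -1508 - 1*(-61/6) = -1508 + 61/6 = -8987/6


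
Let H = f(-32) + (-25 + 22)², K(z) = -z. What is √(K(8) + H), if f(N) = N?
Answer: I*√31 ≈ 5.5678*I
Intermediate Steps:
H = -23 (H = -32 + (-25 + 22)² = -32 + (-3)² = -32 + 9 = -23)
√(K(8) + H) = √(-1*8 - 23) = √(-8 - 23) = √(-31) = I*√31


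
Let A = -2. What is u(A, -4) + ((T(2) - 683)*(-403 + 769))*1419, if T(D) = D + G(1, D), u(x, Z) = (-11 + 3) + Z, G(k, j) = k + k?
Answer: -352641378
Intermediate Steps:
G(k, j) = 2*k
u(x, Z) = -8 + Z
T(D) = 2 + D (T(D) = D + 2*1 = D + 2 = 2 + D)
u(A, -4) + ((T(2) - 683)*(-403 + 769))*1419 = (-8 - 4) + (((2 + 2) - 683)*(-403 + 769))*1419 = -12 + ((4 - 683)*366)*1419 = -12 - 679*366*1419 = -12 - 248514*1419 = -12 - 352641366 = -352641378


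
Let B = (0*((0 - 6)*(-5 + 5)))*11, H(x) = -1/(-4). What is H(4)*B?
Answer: 0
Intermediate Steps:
H(x) = 1/4 (H(x) = -1*(-1/4) = 1/4)
B = 0 (B = (0*(-6*0))*11 = (0*0)*11 = 0*11 = 0)
H(4)*B = (1/4)*0 = 0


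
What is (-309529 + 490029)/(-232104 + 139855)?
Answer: -180500/92249 ≈ -1.9567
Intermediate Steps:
(-309529 + 490029)/(-232104 + 139855) = 180500/(-92249) = 180500*(-1/92249) = -180500/92249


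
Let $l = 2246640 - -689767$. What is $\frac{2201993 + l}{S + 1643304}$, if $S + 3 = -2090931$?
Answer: $- \frac{171280}{14921} \approx -11.479$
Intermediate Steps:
$S = -2090934$ ($S = -3 - 2090931 = -2090934$)
$l = 2936407$ ($l = 2246640 + 689767 = 2936407$)
$\frac{2201993 + l}{S + 1643304} = \frac{2201993 + 2936407}{-2090934 + 1643304} = \frac{5138400}{-447630} = 5138400 \left(- \frac{1}{447630}\right) = - \frac{171280}{14921}$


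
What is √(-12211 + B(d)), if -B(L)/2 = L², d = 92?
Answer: I*√29139 ≈ 170.7*I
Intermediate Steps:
B(L) = -2*L²
√(-12211 + B(d)) = √(-12211 - 2*92²) = √(-12211 - 2*8464) = √(-12211 - 16928) = √(-29139) = I*√29139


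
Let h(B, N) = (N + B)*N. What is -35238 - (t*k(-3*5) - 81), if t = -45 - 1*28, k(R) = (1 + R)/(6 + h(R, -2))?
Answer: -703651/20 ≈ -35183.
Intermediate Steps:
h(B, N) = N*(B + N) (h(B, N) = (B + N)*N = N*(B + N))
k(R) = (1 + R)/(10 - 2*R) (k(R) = (1 + R)/(6 - 2*(R - 2)) = (1 + R)/(6 - 2*(-2 + R)) = (1 + R)/(6 + (4 - 2*R)) = (1 + R)/(10 - 2*R))
t = -73 (t = -45 - 28 = -73)
-35238 - (t*k(-3*5) - 81) = -35238 - (-73*(-1 - (-3)*5)/(2*(-5 - 3*5)) - 81) = -35238 - (-73*(-1 - 1*(-15))/(2*(-5 - 15)) - 81) = -35238 - (-73*(-1 + 15)/(2*(-20)) - 81) = -35238 - (-73*(-1)*14/(2*20) - 81) = -35238 - (-73*(-7/20) - 81) = -35238 - (511/20 - 81) = -35238 - 1*(-1109/20) = -35238 + 1109/20 = -703651/20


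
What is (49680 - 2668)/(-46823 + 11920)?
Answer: -47012/34903 ≈ -1.3469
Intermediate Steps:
(49680 - 2668)/(-46823 + 11920) = 47012/(-34903) = 47012*(-1/34903) = -47012/34903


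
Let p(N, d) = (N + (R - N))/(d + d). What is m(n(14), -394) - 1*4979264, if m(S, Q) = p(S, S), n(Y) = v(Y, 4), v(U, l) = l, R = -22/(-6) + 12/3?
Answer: -119502313/24 ≈ -4.9793e+6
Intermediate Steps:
R = 23/3 (R = -22*(-⅙) + 12*(⅓) = 11/3 + 4 = 23/3 ≈ 7.6667)
n(Y) = 4
p(N, d) = 23/(6*d) (p(N, d) = (N + (23/3 - N))/(d + d) = 23/(3*((2*d))) = 23*(1/(2*d))/3 = 23/(6*d))
m(S, Q) = 23/(6*S)
m(n(14), -394) - 1*4979264 = (23/6)/4 - 1*4979264 = (23/6)*(¼) - 4979264 = 23/24 - 4979264 = -119502313/24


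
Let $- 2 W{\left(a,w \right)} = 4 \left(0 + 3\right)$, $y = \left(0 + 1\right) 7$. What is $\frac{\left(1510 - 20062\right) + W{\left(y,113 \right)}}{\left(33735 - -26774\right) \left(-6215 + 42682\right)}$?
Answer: $- \frac{18558}{2206581703} \approx -8.4103 \cdot 10^{-6}$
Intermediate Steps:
$y = 7$ ($y = 1 \cdot 7 = 7$)
$W{\left(a,w \right)} = -6$ ($W{\left(a,w \right)} = - \frac{4 \left(0 + 3\right)}{2} = - \frac{4 \cdot 3}{2} = \left(- \frac{1}{2}\right) 12 = -6$)
$\frac{\left(1510 - 20062\right) + W{\left(y,113 \right)}}{\left(33735 - -26774\right) \left(-6215 + 42682\right)} = \frac{\left(1510 - 20062\right) - 6}{\left(33735 - -26774\right) \left(-6215 + 42682\right)} = \frac{-18552 - 6}{\left(33735 + 26774\right) 36467} = - \frac{18558}{60509 \cdot 36467} = - \frac{18558}{2206581703}$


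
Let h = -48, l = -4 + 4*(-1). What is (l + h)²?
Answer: 3136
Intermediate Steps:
l = -8 (l = -4 - 4 = -8)
(l + h)² = (-8 - 48)² = (-56)² = 3136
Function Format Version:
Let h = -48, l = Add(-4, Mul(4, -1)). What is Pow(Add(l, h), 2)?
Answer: 3136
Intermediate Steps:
l = -8 (l = Add(-4, -4) = -8)
Pow(Add(l, h), 2) = Pow(Add(-8, -48), 2) = Pow(-56, 2) = 3136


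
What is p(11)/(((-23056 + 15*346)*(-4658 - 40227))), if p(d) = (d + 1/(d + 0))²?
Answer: 7442/48515882305 ≈ 1.5339e-7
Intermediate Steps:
p(d) = (d + 1/d)²
p(11)/(((-23056 + 15*346)*(-4658 - 40227))) = ((1 + 11²)²/11²)/(((-23056 + 15*346)*(-4658 - 40227))) = ((1 + 121)²/121)/(((-23056 + 5190)*(-44885))) = ((1/121)*122²)/((-17866*(-44885))) = ((1/121)*14884)/801915410 = (14884/121)*(1/801915410) = 7442/48515882305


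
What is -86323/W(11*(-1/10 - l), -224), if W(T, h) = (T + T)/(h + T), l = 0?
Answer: -194313073/22 ≈ -8.8324e+6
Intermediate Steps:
W(T, h) = 2*T/(T + h) (W(T, h) = (2*T)/(T + h) = 2*T/(T + h))
-86323/W(11*(-1/10 - l), -224) = -86323*(11*(-1/10 - 1*0) - 224)/(22*(-1/10 - 1*0)) = -86323*(11*(-1*⅒ + 0) - 224)/(22*(-1*⅒ + 0)) = -86323*(11*(-⅒ + 0) - 224)/(22*(-⅒ + 0)) = -86323/(2*(11*(-⅒))/(11*(-⅒) - 224)) = -86323/(2*(-11/10)/(-11/10 - 224)) = -86323/(2*(-11/10)/(-2251/10)) = -86323/(2*(-11/10)*(-10/2251)) = -86323/22/2251 = -86323*2251/22 = -194313073/22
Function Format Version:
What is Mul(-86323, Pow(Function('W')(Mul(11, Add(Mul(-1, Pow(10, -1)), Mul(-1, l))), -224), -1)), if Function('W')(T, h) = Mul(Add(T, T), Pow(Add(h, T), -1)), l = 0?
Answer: Rational(-194313073, 22) ≈ -8.8324e+6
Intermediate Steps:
Function('W')(T, h) = Mul(2, T, Pow(Add(T, h), -1)) (Function('W')(T, h) = Mul(Mul(2, T), Pow(Add(T, h), -1)) = Mul(2, T, Pow(Add(T, h), -1)))
Mul(-86323, Pow(Function('W')(Mul(11, Add(Mul(-1, Pow(10, -1)), Mul(-1, l))), -224), -1)) = Mul(-86323, Pow(Mul(2, Mul(11, Add(Mul(-1, Pow(10, -1)), Mul(-1, 0))), Pow(Add(Mul(11, Add(Mul(-1, Pow(10, -1)), Mul(-1, 0))), -224), -1)), -1)) = Mul(-86323, Pow(Mul(2, Mul(11, Add(Mul(-1, Rational(1, 10)), 0)), Pow(Add(Mul(11, Add(Mul(-1, Rational(1, 10)), 0)), -224), -1)), -1)) = Mul(-86323, Pow(Mul(2, Mul(11, Add(Rational(-1, 10), 0)), Pow(Add(Mul(11, Add(Rational(-1, 10), 0)), -224), -1)), -1)) = Mul(-86323, Pow(Mul(2, Mul(11, Rational(-1, 10)), Pow(Add(Mul(11, Rational(-1, 10)), -224), -1)), -1)) = Mul(-86323, Pow(Mul(2, Rational(-11, 10), Pow(Add(Rational(-11, 10), -224), -1)), -1)) = Mul(-86323, Pow(Mul(2, Rational(-11, 10), Pow(Rational(-2251, 10), -1)), -1)) = Mul(-86323, Pow(Mul(2, Rational(-11, 10), Rational(-10, 2251)), -1)) = Mul(-86323, Pow(Rational(22, 2251), -1)) = Mul(-86323, Rational(2251, 22)) = Rational(-194313073, 22)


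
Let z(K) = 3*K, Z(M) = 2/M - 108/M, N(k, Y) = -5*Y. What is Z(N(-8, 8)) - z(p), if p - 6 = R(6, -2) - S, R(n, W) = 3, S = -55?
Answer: -3787/20 ≈ -189.35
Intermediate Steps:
Z(M) = -106/M
p = 64 (p = 6 + (3 - 1*(-55)) = 6 + (3 + 55) = 6 + 58 = 64)
Z(N(-8, 8)) - z(p) = -106/((-5*8)) - 3*64 = -106/(-40) - 1*192 = -106*(-1/40) - 192 = 53/20 - 192 = -3787/20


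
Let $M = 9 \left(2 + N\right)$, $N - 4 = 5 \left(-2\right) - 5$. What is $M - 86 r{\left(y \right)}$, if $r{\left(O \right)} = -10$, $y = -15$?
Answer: $779$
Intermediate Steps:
$N = -11$ ($N = 4 + \left(5 \left(-2\right) - 5\right) = 4 - 15 = -11$)
$M = -81$ ($M = 9 \left(2 - 11\right) = 9 \left(-9\right) = -81$)
$M - 86 r{\left(y \right)} = -81 - -860 = -81 + 860 = 779$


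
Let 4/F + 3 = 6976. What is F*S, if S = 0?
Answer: 0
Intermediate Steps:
F = 4/6973 (F = 4/(-3 + 6976) = 4/6973 ≈ 0.00057364)
F*S = (4/6973)*0 = 0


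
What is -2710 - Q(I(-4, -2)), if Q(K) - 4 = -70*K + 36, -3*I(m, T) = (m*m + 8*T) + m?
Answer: -7970/3 ≈ -2656.7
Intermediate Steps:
I(m, T) = -8*T/3 - m/3 - m**2/3 (I(m, T) = -((m*m + 8*T) + m)/3 = -((m**2 + 8*T) + m)/3 = -(m + m**2 + 8*T)/3 = -8*T/3 - m/3 - m**2/3)
Q(K) = 40 - 70*K (Q(K) = 4 + (-70*K + 36) = 4 + (36 - 70*K) = 40 - 70*K)
-2710 - Q(I(-4, -2)) = -2710 - (40 - 70*(-8/3*(-2) - 1/3*(-4) - 1/3*(-4)**2)) = -2710 - (40 - 70*(16/3 + 4/3 - 1/3*16)) = -2710 - (40 - 70*(16/3 + 4/3 - 16/3)) = -2710 - (40 - 70*4/3) = -2710 - (40 - 280/3) = -2710 - 1*(-160/3) = -2710 + 160/3 = -7970/3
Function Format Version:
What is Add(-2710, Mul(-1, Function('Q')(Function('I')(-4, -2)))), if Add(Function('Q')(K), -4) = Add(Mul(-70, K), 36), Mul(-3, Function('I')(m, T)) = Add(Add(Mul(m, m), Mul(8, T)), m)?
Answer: Rational(-7970, 3) ≈ -2656.7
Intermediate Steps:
Function('I')(m, T) = Add(Mul(Rational(-8, 3), T), Mul(Rational(-1, 3), m), Mul(Rational(-1, 3), Pow(m, 2))) (Function('I')(m, T) = Mul(Rational(-1, 3), Add(Add(Mul(m, m), Mul(8, T)), m)) = Mul(Rational(-1, 3), Add(Add(Pow(m, 2), Mul(8, T)), m)) = Mul(Rational(-1, 3), Add(m, Pow(m, 2), Mul(8, T))) = Add(Mul(Rational(-8, 3), T), Mul(Rational(-1, 3), m), Mul(Rational(-1, 3), Pow(m, 2))))
Function('Q')(K) = Add(40, Mul(-70, K)) (Function('Q')(K) = Add(4, Add(Mul(-70, K), 36)) = Add(4, Add(36, Mul(-70, K))) = Add(40, Mul(-70, K)))
Add(-2710, Mul(-1, Function('Q')(Function('I')(-4, -2)))) = Add(-2710, Mul(-1, Add(40, Mul(-70, Add(Mul(Rational(-8, 3), -2), Mul(Rational(-1, 3), -4), Mul(Rational(-1, 3), Pow(-4, 2))))))) = Add(-2710, Mul(-1, Add(40, Mul(-70, Add(Rational(16, 3), Rational(4, 3), Mul(Rational(-1, 3), 16)))))) = Add(-2710, Mul(-1, Add(40, Mul(-70, Add(Rational(16, 3), Rational(4, 3), Rational(-16, 3)))))) = Add(-2710, Mul(-1, Add(40, Mul(-70, Rational(4, 3))))) = Add(-2710, Mul(-1, Add(40, Rational(-280, 3)))) = Add(-2710, Mul(-1, Rational(-160, 3))) = Add(-2710, Rational(160, 3)) = Rational(-7970, 3)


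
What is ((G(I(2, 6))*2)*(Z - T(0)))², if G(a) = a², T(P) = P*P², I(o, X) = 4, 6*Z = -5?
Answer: 6400/9 ≈ 711.11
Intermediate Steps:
Z = -⅚ (Z = (⅙)*(-5) = -⅚ ≈ -0.83333)
T(P) = P³
((G(I(2, 6))*2)*(Z - T(0)))² = ((4²*2)*(-⅚ - 1*0³))² = ((16*2)*(-⅚ - 1*0))² = (32*(-⅚ + 0))² = (32*(-⅚))² = (-80/3)² = 6400/9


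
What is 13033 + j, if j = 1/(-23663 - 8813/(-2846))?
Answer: 877591192959/67336085 ≈ 13033.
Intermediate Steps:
j = -2846/67336085 (j = 1/(-23663 - 8813*(-1/2846)) = 1/(-23663 + 8813/2846) = 1/(-67336085/2846) = -2846/67336085 ≈ -4.2266e-5)
13033 + j = 13033 - 2846/67336085 = 877591192959/67336085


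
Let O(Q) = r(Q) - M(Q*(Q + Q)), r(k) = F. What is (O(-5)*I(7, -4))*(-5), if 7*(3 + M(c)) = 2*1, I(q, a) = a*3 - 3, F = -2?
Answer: 375/7 ≈ 53.571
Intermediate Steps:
I(q, a) = -3 + 3*a (I(q, a) = 3*a - 3 = -3 + 3*a)
r(k) = -2
M(c) = -19/7 (M(c) = -3 + (2*1)/7 = -3 + (1/7)*2 = -3 + 2/7 = -19/7)
O(Q) = 5/7 (O(Q) = -2 - 1*(-19/7) = -2 + 19/7 = 5/7)
(O(-5)*I(7, -4))*(-5) = (5*(-3 + 3*(-4))/7)*(-5) = (5*(-3 - 12)/7)*(-5) = ((5/7)*(-15))*(-5) = -75/7*(-5) = 375/7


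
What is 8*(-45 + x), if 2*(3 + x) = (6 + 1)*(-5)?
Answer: -524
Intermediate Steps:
x = -41/2 (x = -3 + ((6 + 1)*(-5))/2 = -3 + (7*(-5))/2 = -3 + (½)*(-35) = -3 - 35/2 = -41/2 ≈ -20.500)
8*(-45 + x) = 8*(-45 - 41/2) = 8*(-131/2) = -524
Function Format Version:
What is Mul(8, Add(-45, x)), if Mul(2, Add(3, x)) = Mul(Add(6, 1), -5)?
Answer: -524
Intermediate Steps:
x = Rational(-41, 2) (x = Add(-3, Mul(Rational(1, 2), Mul(Add(6, 1), -5))) = Add(-3, Mul(Rational(1, 2), Mul(7, -5))) = Add(-3, Mul(Rational(1, 2), -35)) = Add(-3, Rational(-35, 2)) = Rational(-41, 2) ≈ -20.500)
Mul(8, Add(-45, x)) = Mul(8, Add(-45, Rational(-41, 2))) = Mul(8, Rational(-131, 2)) = -524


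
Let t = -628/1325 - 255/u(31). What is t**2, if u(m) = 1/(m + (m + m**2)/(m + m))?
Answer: 252198315847009/1755625 ≈ 1.4365e+8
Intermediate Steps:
u(m) = 1/(m + (m + m**2)/(2*m)) (u(m) = 1/(m + (m + m**2)/((2*m))) = 1/(m + (m + m**2)*(1/(2*m))) = 1/(m + (m + m**2)/(2*m)))
t = -15880753/1325 (t = -628/1325 - 255/(2/(1 + 3*31)) = -628*1/1325 - 255/(2/(1 + 93)) = -628/1325 - 255/(2/94) = -628/1325 - 255/(2*(1/94)) = -628/1325 - 255/1/47 = -628/1325 - 255*47 = -628/1325 - 11985 = -15880753/1325 ≈ -11985.)
t**2 = (-15880753/1325)**2 = 252198315847009/1755625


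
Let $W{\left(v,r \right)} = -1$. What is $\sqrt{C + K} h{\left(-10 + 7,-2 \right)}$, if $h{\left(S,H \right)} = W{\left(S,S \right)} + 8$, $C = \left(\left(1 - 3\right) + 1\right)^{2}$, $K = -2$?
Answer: $7 i \approx 7.0 i$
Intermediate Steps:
$C = 1$ ($C = \left(-2 + 1\right)^{2} = \left(-1\right)^{2} = 1$)
$h{\left(S,H \right)} = 7$ ($h{\left(S,H \right)} = -1 + 8 = 7$)
$\sqrt{C + K} h{\left(-10 + 7,-2 \right)} = \sqrt{1 - 2} \cdot 7 = \sqrt{-1} \cdot 7 = i 7 = 7 i$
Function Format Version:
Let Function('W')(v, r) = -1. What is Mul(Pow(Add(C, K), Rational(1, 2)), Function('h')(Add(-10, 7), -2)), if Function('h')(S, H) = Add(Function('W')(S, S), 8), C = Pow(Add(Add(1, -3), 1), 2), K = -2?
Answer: Mul(7, I) ≈ Mul(7.0000, I)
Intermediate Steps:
C = 1 (C = Pow(Add(-2, 1), 2) = Pow(-1, 2) = 1)
Function('h')(S, H) = 7 (Function('h')(S, H) = Add(-1, 8) = 7)
Mul(Pow(Add(C, K), Rational(1, 2)), Function('h')(Add(-10, 7), -2)) = Mul(Pow(Add(1, -2), Rational(1, 2)), 7) = Mul(Pow(-1, Rational(1, 2)), 7) = Mul(I, 7) = Mul(7, I)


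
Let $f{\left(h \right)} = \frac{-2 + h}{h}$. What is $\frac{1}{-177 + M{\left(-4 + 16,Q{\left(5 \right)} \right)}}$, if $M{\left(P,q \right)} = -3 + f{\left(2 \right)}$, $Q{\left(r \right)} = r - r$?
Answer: $- \frac{1}{180} \approx -0.0055556$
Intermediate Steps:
$f{\left(h \right)} = \frac{-2 + h}{h}$
$Q{\left(r \right)} = 0$
$M{\left(P,q \right)} = -3$ ($M{\left(P,q \right)} = -3 + \frac{-2 + 2}{2} = -3 + \frac{1}{2} \cdot 0 = -3 + 0 = -3$)
$\frac{1}{-177 + M{\left(-4 + 16,Q{\left(5 \right)} \right)}} = \frac{1}{-177 - 3} = \frac{1}{-180} = - \frac{1}{180}$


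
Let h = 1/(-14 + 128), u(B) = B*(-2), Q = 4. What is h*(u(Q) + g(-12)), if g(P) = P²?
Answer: 68/57 ≈ 1.1930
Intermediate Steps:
u(B) = -2*B
h = 1/114 ≈ 0.0087719
h*(u(Q) + g(-12)) = (-2*4 + (-12)²)/114 = (-8 + 144)/114 = (1/114)*136 = 68/57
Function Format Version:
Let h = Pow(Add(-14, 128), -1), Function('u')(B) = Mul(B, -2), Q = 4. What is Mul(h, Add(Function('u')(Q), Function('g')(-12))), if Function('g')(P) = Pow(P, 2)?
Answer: Rational(68, 57) ≈ 1.1930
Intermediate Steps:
Function('u')(B) = Mul(-2, B)
h = Rational(1, 114) (h = Pow(114, -1) = Rational(1, 114) ≈ 0.0087719)
Mul(h, Add(Function('u')(Q), Function('g')(-12))) = Mul(Rational(1, 114), Add(Mul(-2, 4), Pow(-12, 2))) = Mul(Rational(1, 114), Add(-8, 144)) = Mul(Rational(1, 114), 136) = Rational(68, 57)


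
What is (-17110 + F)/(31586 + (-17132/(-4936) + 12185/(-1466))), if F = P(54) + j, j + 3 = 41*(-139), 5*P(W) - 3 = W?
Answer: -324271137/449148635 ≈ -0.72197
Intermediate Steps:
P(W) = 3/5 + W/5
j = -5702 (j = -3 + 41*(-139) = -3 - 5699 = -5702)
F = -28453/5 (F = (3/5 + (1/5)*54) - 5702 = (3/5 + 54/5) - 5702 = 57/5 - 5702 = -28453/5 ≈ -5690.6)
(-17110 + F)/(31586 + (-17132/(-4936) + 12185/(-1466))) = (-17110 - 28453/5)/(31586 + (-17132/(-4936) + 12185/(-1466))) = -114003/(5*(31586 + (-17132*(-1/4936) + 12185*(-1/1466)))) = -114003/(5*(31586 + (4283/1234 - 12185/1466))) = -114003/(5*(31586 - 2189353/452261)) = -114003/(5*14282926593/452261) = -114003/5*452261/14282926593 = -324271137/449148635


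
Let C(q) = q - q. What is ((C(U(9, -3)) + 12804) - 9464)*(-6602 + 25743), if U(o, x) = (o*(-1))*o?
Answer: 63930940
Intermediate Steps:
U(o, x) = -o**2 (U(o, x) = (-o)*o = -o**2)
C(q) = 0
((C(U(9, -3)) + 12804) - 9464)*(-6602 + 25743) = ((0 + 12804) - 9464)*(-6602 + 25743) = (12804 - 9464)*19141 = 3340*19141 = 63930940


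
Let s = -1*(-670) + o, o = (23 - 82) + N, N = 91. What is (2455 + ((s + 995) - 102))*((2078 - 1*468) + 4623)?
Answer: 25243650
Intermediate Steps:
o = 32 (o = (23 - 82) + 91 = -59 + 91 = 32)
s = 702 (s = -1*(-670) + 32 = 670 + 32 = 702)
(2455 + ((s + 995) - 102))*((2078 - 1*468) + 4623) = (2455 + ((702 + 995) - 102))*((2078 - 1*468) + 4623) = (2455 + (1697 - 102))*((2078 - 468) + 4623) = (2455 + 1595)*(1610 + 4623) = 4050*6233 = 25243650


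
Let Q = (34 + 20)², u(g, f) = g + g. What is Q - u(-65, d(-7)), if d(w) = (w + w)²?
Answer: 3046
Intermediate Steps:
d(w) = 4*w² (d(w) = (2*w)² = 4*w²)
u(g, f) = 2*g
Q = 2916 (Q = 54² = 2916)
Q - u(-65, d(-7)) = 2916 - 2*(-65) = 2916 - 1*(-130) = 2916 + 130 = 3046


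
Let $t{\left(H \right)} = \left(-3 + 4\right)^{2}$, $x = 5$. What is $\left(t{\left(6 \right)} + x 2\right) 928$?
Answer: $10208$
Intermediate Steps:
$t{\left(H \right)} = 1$ ($t{\left(H \right)} = 1^{2} = 1$)
$\left(t{\left(6 \right)} + x 2\right) 928 = \left(1 + 5 \cdot 2\right) 928 = \left(1 + 10\right) 928 = 11 \cdot 928 = 10208$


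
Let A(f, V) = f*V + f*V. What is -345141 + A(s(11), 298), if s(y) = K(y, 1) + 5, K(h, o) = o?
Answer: -341565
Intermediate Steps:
s(y) = 6 (s(y) = 1 + 5 = 6)
A(f, V) = 2*V*f (A(f, V) = V*f + V*f = 2*V*f)
-345141 + A(s(11), 298) = -345141 + 2*298*6 = -345141 + 3576 = -341565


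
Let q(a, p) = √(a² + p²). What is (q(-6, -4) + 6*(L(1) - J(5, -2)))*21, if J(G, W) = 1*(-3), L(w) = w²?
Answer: 504 + 42*√13 ≈ 655.43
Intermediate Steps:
J(G, W) = -3
(q(-6, -4) + 6*(L(1) - J(5, -2)))*21 = (√((-6)² + (-4)²) + 6*(1² - 1*(-3)))*21 = (√(36 + 16) + 6*(1 + 3))*21 = (√52 + 6*4)*21 = (2*√13 + 24)*21 = (24 + 2*√13)*21 = 504 + 42*√13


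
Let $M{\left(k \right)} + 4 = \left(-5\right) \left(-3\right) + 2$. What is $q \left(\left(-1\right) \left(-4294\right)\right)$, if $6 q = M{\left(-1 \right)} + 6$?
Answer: $\frac{40793}{3} \approx 13598.0$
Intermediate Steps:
$M{\left(k \right)} = 13$ ($M{\left(k \right)} = -4 + \left(\left(-5\right) \left(-3\right) + 2\right) = -4 + \left(15 + 2\right) = -4 + 17 = 13$)
$q = \frac{19}{6}$ ($q = \frac{13 + 6}{6} = \frac{1}{6} \cdot 19 = \frac{19}{6} \approx 3.1667$)
$q \left(\left(-1\right) \left(-4294\right)\right) = \frac{19 \left(\left(-1\right) \left(-4294\right)\right)}{6} = \frac{19}{6} \cdot 4294 = \frac{40793}{3}$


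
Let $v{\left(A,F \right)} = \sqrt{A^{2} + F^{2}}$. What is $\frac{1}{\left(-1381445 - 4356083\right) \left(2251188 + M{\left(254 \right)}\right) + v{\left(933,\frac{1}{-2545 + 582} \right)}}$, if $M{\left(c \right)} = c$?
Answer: $- \frac{24888354552146450872}{321500584197022897705546098944151} - \frac{1963 \sqrt{3354315327442}}{643001168394045795411092197888302} \approx -7.7413 \cdot 10^{-14}$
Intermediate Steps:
$\frac{1}{\left(-1381445 - 4356083\right) \left(2251188 + M{\left(254 \right)}\right) + v{\left(933,\frac{1}{-2545 + 582} \right)}} = \frac{1}{\left(-1381445 - 4356083\right) \left(2251188 + 254\right) + \sqrt{933^{2} + \left(\frac{1}{-2545 + 582}\right)^{2}}} = \frac{1}{\left(-5737528\right) 2251442 + \sqrt{870489 + \left(\frac{1}{-1963}\right)^{2}}} = \frac{1}{-12917711515376 + \sqrt{870489 + \left(- \frac{1}{1963}\right)^{2}}} = \frac{1}{-12917711515376 + \sqrt{870489 + \frac{1}{3853369}}} = \frac{1}{-12917711515376 + \sqrt{\frac{3354315327442}{3853369}}} = \frac{1}{-12917711515376 + \frac{\sqrt{3354315327442}}{1963}}$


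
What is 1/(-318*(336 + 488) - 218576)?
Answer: -1/480608 ≈ -2.0807e-6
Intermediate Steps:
1/(-318*(336 + 488) - 218576) = 1/(-318*824 - 218576) = 1/(-262032 - 218576) = 1/(-480608) = -1/480608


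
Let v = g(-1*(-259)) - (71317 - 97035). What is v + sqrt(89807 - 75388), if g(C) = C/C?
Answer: 25719 + sqrt(14419) ≈ 25839.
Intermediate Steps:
g(C) = 1
v = 25719 (v = 1 - (71317 - 97035) = 1 - 1*(-25718) = 1 + 25718 = 25719)
v + sqrt(89807 - 75388) = 25719 + sqrt(89807 - 75388) = 25719 + sqrt(14419)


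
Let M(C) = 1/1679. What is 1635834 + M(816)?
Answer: 2746565287/1679 ≈ 1.6358e+6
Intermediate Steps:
M(C) = 1/1679
1635834 + M(816) = 1635834 + 1/1679 = 2746565287/1679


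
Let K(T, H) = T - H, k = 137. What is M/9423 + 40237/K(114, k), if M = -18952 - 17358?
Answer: -379988381/216729 ≈ -1753.3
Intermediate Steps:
M = -36310
M/9423 + 40237/K(114, k) = -36310/9423 + 40237/(114 - 1*137) = -36310*1/9423 + 40237/(114 - 137) = -36310/9423 + 40237/(-23) = -36310/9423 + 40237*(-1/23) = -36310/9423 - 40237/23 = -379988381/216729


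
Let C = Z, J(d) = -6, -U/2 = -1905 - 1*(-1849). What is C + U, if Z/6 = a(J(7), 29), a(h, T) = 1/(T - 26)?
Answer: 114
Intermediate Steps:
U = 112 (U = -2*(-1905 - 1*(-1849)) = -2*(-1905 + 1849) = -2*(-56) = 112)
a(h, T) = 1/(-26 + T)
Z = 2 (Z = 6/(-26 + 29) = 6/3 = 6*(1/3) = 2)
C = 2
C + U = 2 + 112 = 114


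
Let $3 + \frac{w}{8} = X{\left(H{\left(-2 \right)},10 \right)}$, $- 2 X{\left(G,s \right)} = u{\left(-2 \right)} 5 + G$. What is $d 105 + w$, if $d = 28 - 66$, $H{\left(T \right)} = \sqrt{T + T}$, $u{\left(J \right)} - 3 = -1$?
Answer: $-4054 - 8 i \approx -4054.0 - 8.0 i$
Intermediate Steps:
$u{\left(J \right)} = 2$ ($u{\left(J \right)} = 3 - 1 = 2$)
$H{\left(T \right)} = \sqrt{2} \sqrt{T}$ ($H{\left(T \right)} = \sqrt{2 T} = \sqrt{2} \sqrt{T}$)
$X{\left(G,s \right)} = -5 - \frac{G}{2}$ ($X{\left(G,s \right)} = - \frac{2 \cdot 5 + G}{2} = - \frac{10 + G}{2} = -5 - \frac{G}{2}$)
$w = -64 - 8 i$ ($w = -24 + 8 \left(-5 - \frac{\sqrt{2} \sqrt{-2}}{2}\right) = -24 + 8 \left(-5 - \frac{\sqrt{2} i \sqrt{2}}{2}\right) = -24 + 8 \left(-5 - \frac{2 i}{2}\right) = -24 + 8 \left(-5 - i\right) = -24 - \left(40 + 8 i\right) = -64 - 8 i \approx -64.0 - 8.0 i$)
$d = -38$
$d 105 + w = \left(-38\right) 105 - \left(64 + 8 i\right) = -3990 - \left(64 + 8 i\right) = -4054 - 8 i$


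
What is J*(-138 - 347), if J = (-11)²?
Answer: -58685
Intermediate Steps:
J = 121
J*(-138 - 347) = 121*(-138 - 347) = 121*(-485) = -58685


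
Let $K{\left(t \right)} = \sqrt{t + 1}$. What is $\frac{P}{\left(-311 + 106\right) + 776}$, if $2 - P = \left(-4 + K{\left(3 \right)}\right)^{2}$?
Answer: $- \frac{2}{571} \approx -0.0035026$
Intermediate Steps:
$K{\left(t \right)} = \sqrt{1 + t}$
$P = -2$ ($P = 2 - \left(-4 + \sqrt{1 + 3}\right)^{2} = 2 - \left(-4 + \sqrt{4}\right)^{2} = 2 - \left(-4 + 2\right)^{2} = 2 - \left(-2\right)^{2} = 2 - 4 = -2$)
$\frac{P}{\left(-311 + 106\right) + 776} = - \frac{2}{\left(-311 + 106\right) + 776} = - \frac{2}{-205 + 776} = - \frac{2}{571}$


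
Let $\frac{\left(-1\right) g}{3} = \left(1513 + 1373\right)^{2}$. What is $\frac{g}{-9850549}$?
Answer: $\frac{24986988}{9850549} \approx 2.5366$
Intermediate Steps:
$g = -24986988$ ($g = - 3 \left(1513 + 1373\right)^{2} = - 3 \cdot 2886^{2} = \left(-3\right) 8328996 = -24986988$)
$\frac{g}{-9850549} = - \frac{24986988}{-9850549} = \left(-24986988\right) \left(- \frac{1}{9850549}\right) = \frac{24986988}{9850549}$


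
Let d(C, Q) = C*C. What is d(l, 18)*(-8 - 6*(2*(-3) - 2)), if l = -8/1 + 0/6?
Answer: 2560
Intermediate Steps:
l = -8 (l = -8*1 + 0*(⅙) = -8 + 0 = -8)
d(C, Q) = C²
d(l, 18)*(-8 - 6*(2*(-3) - 2)) = (-8)²*(-8 - 6*(2*(-3) - 2)) = 64*(-8 - 6*(-6 - 2)) = 64*(-8 - 6*(-8)) = 64*(-8 + 48) = 64*40 = 2560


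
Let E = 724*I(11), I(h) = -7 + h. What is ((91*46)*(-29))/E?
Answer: -60697/1448 ≈ -41.918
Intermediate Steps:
E = 2896 (E = 724*(-7 + 11) = 724*4 = 2896)
((91*46)*(-29))/E = ((91*46)*(-29))/2896 = (4186*(-29))*(1/2896) = -121394*1/2896 = -60697/1448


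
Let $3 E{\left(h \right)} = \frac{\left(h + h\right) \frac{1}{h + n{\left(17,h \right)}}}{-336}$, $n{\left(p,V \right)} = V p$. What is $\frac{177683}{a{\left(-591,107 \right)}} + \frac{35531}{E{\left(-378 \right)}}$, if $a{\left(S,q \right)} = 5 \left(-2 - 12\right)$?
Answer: $- \frac{22563783923}{70} \approx -3.2234 \cdot 10^{8}$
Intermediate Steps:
$a{\left(S,q \right)} = -70$ ($a{\left(S,q \right)} = 5 \left(-14\right) = -70$)
$E{\left(h \right)} = - \frac{1}{9072}$ ($E{\left(h \right)} = \frac{\frac{h + h}{h + h 17} \frac{1}{-336}}{3} = \frac{\frac{2 h}{h + 17 h} \left(- \frac{1}{336}\right)}{3} = \frac{\frac{2 h}{18 h} \left(- \frac{1}{336}\right)}{3} = \frac{2 h \frac{1}{18 h} \left(- \frac{1}{336}\right)}{3} = \frac{\frac{1}{9} \left(- \frac{1}{336}\right)}{3} = \frac{1}{3} \left(- \frac{1}{3024}\right) = - \frac{1}{9072}$)
$\frac{177683}{a{\left(-591,107 \right)}} + \frac{35531}{E{\left(-378 \right)}} = \frac{177683}{-70} + \frac{35531}{- \frac{1}{9072}} = 177683 \left(- \frac{1}{70}\right) + 35531 \left(-9072\right) = - \frac{177683}{70} - 322337232 = - \frac{22563783923}{70}$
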